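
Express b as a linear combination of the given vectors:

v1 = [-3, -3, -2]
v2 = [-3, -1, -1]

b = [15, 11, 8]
c1 = -3, c2 = -2

b = -3·v1 + -2·v2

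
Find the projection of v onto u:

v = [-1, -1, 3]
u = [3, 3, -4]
proj_u(v) = [-27/17, -27/17, 36/17]

v·u = (-1)(3) + (-1)(3) + (3)(-4) = -18
u·u = (3)² + (3)² + (-4)² = 34
proj_u(v) = (v·u / u·u) × u = (-18/34) × u = (-9/17) × u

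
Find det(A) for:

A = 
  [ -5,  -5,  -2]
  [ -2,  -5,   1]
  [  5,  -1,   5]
Cofactor expansion along row 1:
det(A) = (-5)·((-5)(5) - (1)(-1)) - (-5)·((-2)(5) - (1)(5)) + (-2)·((-2)(-1) - (-5)(5))
  = (-5)(-24) - (-5)(-15) + (-2)(27)
  = -9

det(A) = -9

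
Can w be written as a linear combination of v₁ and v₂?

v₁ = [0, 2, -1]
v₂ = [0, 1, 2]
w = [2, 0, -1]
No

Form the augmented matrix and row-reduce:
[v₁|v₂|w] = 
  [  0,   0,   2]
  [  2,   1,   0]
  [ -1,   2,  -1]
Swap R1 ↔ R2
R3 → R3 + (1/2)·R1
Swap R2 ↔ R3
REF = 
  [  2,   1,   0]
  [  0, 5/2,  -1]
  [  0,   0,   2]

Row 3 reads [0 0 | 2], i.e. 0 = 2, so the system is inconsistent and w ∉ span{v₁, v₂}.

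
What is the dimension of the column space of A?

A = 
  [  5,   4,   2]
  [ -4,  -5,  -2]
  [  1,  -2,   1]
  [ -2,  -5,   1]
dim(Col(A)) = 3

Row reduce:
R2 → R2 + (4/5)·R1
R3 → R3 - (1/5)·R1
R4 → R4 + (2/5)·R1
R3 → R3 - (14/9)·R2
R4 → R4 - (17/9)·R2
R4 → R4 - (23/11)·R3
REF = 
  [   5,    4,    2]
  [   0, -9/5, -2/5]
  [   0,    0, 11/9]
  [   0,    0,    0]
Pivot columns: 1, 2, 3 → 3 pivots.
dim(Col(A)) = number of pivot columns = 3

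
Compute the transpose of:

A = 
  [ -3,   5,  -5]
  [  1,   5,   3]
Aᵀ = 
  [ -3,   1]
  [  5,   5]
  [ -5,   3]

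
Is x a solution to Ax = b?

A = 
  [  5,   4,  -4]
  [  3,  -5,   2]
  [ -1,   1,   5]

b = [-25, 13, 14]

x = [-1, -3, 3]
No

Ax = [-29, 18, 13] ≠ b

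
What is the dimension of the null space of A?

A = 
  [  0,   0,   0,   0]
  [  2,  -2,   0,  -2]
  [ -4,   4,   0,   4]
nullity(A) = 3

Row reduce:
Swap R1 ↔ R2
R3 → R3 + (2)·R1
REF = 
  [  2,  -2,   0,  -2]
  [  0,   0,   0,   0]
  [  0,   0,   0,   0]
Pivot columns: 1 → 1 pivot.
rank(A) = 1, so nullity(A) = 4 - 1 = 3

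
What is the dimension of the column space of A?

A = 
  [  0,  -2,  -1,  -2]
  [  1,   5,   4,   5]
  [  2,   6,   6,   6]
dim(Col(A)) = 2

Row reduce:
Swap R1 ↔ R2
R3 → R3 - (2)·R1
R3 → R3 - (2)·R2
REF = 
  [  1,   5,   4,   5]
  [  0,  -2,  -1,  -2]
  [  0,   0,   0,   0]
Pivot columns: 1, 2 → 2 pivots.
dim(Col(A)) = number of pivot columns = 2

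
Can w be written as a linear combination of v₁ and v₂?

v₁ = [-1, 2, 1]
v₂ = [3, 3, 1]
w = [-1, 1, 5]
No

Form the augmented matrix and row-reduce:
[v₁|v₂|w] = 
  [ -1,   3,  -1]
  [  2,   3,   1]
  [  1,   1,   5]
R2 → R2 + (2)·R1
R3 → R3 + (1)·R1
R3 → R3 - (4/9)·R2
REF = 
  [  -1,    3,   -1]
  [   0,    9,   -1]
  [   0,    0, 40/9]

Row 3 reads [0 0 | 40/9], i.e. 0 = 40/9, so the system is inconsistent and w ∉ span{v₁, v₂}.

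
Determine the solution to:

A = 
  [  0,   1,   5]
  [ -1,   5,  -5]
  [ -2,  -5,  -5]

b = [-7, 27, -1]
x = [-2, 3, -2]

Row reduce the augmented matrix [A|b]:
Swap R1 ↔ R2
R3 → R3 - (2)·R1
R3 → R3 + (15)·R2
REF = 
  [  -1,    5,   -5,   27]
  [   0,    1,    5,   -7]
  [   0,    0,   80, -160]

Back-substitution:
x₃ = (-160) / 80 = -2
x₂ = (-7 - (5)(-2)) / 1 = 3
x₁ = (27 - (5)(3) - (-5)(-2)) / (-1) = -2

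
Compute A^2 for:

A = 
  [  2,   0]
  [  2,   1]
A² = A·A:
A²[1,1] = (2)(2) + (0)(2) = 4
A²[1,2] = (2)(0) + (0)(1) = 0
A²[2,1] = (2)(2) + (1)(2) = 6
A²[2,2] = (2)(0) + (1)(1) = 1
A² = 
  [  4,   0]
  [  6,   1]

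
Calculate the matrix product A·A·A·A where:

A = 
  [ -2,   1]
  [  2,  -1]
A² = A·A:
A²[1,1] = (-2)(-2) + (1)(2) = 6
A²[1,2] = (-2)(1) + (1)(-1) = -3
A²[2,1] = (2)(-2) + (-1)(2) = -6
A²[2,2] = (2)(1) + (-1)(-1) = 3
A² = 
  [  6,  -3]
  [ -6,   3]

A^3 = A^2·A:
A^3[1,1] = (6)(-2) + (-3)(2) = -18
A^3[1,2] = (6)(1) + (-3)(-1) = 9
A^3[2,1] = (-6)(-2) + (3)(2) = 18
A^3[2,2] = (-6)(1) + (3)(-1) = -9
A^3 = 
  [-18,   9]
  [ 18,  -9]

A^4 = A^3·A:
A^4[1,1] = (-18)(-2) + (9)(2) = 54
A^4[1,2] = (-18)(1) + (9)(-1) = -27
A^4[2,1] = (18)(-2) + (-9)(2) = -54
A^4[2,2] = (18)(1) + (-9)(-1) = 27
A^4 = 
  [ 54, -27]
  [-54,  27]

Therefore
A^4 = 
  [ 54, -27]
  [-54,  27]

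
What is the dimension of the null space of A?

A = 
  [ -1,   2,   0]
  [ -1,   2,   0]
nullity(A) = 2

Row reduce:
R2 → R2 - (1)·R1
REF = 
  [ -1,   2,   0]
  [  0,   0,   0]
Pivot columns: 1 → 1 pivot.
rank(A) = 1, so nullity(A) = 3 - 1 = 2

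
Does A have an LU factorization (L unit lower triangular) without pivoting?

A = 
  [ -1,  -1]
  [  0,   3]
Yes.
A[1,1] = -1 ≠ 0, so Gaussian elimination proceeds without a row swap: multiplier ℓ₂₁ = (0)/(-1) = 0, and U[2,2] = 3 - (0)(-1) = 3.
L = 
  [  1,   0]
  [  0,   1]
U = 
  [ -1,  -1]
  [  0,   3]
Check row 2 of LU: [(0)(-1), (0)(-1) + 3] = [0, 3] = row 2 of A ✓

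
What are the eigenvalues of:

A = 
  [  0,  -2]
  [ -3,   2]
λ = 1 + √7, 1 - √7  (≈ 3.646, -1.646)

tr(A) = 2, det(A) = -6
Characteristic polynomial: λ² - tr(A)λ + det(A) = λ² - 2λ - 6
λ² - 2λ - 6 = 0  ⇒  λ = (2 ± √((-2)² - 4·(-6)))/2 = (2 ± √(28))/2
  = 1 + √7,  1 - √7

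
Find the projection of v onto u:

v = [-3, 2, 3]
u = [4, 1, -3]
proj_u(v) = [-38/13, -19/26, 57/26]

v·u = (-3)(4) + (2)(1) + (3)(-3) = -19
u·u = (4)² + (1)² + (-3)² = 26
proj_u(v) = (v·u / u·u) × u = (-19/26) × u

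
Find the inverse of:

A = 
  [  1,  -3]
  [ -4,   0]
det(A) = (1)(0) - (-3)(-4) = -12
For a 2×2 matrix, A⁻¹ = (1/det(A)) · [[d, -b], [-c, a]]
    = (-1/12) · [[0, 3], [4, 1]]

A⁻¹ = 
  [    0,  -1/4]
  [ -1/3, -1/12]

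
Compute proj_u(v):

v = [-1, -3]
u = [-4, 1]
proj_u(v) = [-4/17, 1/17]

v·u = (-1)(-4) + (-3)(1) = 1
u·u = (-4)² + (1)² = 17
proj_u(v) = (v·u / u·u) × u = (1/17) × u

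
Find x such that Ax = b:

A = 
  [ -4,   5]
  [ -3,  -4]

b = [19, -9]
Row reduce the augmented matrix [A|b]:
R2 → R2 - (3/4)·R1
REF = 
  [   -4,     5,    19]
  [    0, -31/4, -93/4]

Back-substitution:
x₂ = (-93/4) / (-31/4) = 3
x₁ = (19 - (5)(3)) / (-4) = -1

x = [-1, 3]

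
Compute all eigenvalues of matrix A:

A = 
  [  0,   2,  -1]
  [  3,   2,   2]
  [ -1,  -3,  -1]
Characteristic polynomial: det(λI - A) = λ³ - λ² - 3λ - 9
Testing integer divisors of the constant term: p(3) = 0, so (λ - 3) is a factor:
p(λ) = (λ - 3)(λ² + 2λ + 3)
λ² + 2λ + 3 = 0  ⇒  λ = (-2 ± √((2)² - 4·(3)))/2 = (-2 ± √(-8))/2
  = -1 + i√2,  -1 - i√2

λ = 3, -1 + i√2, -1 - i√2  (≈ 3, -1 + 1.414i, -1 - 1.414i)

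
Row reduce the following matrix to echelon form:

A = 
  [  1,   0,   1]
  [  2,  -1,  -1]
Row operations:
R2 → R2 - (2)·R1

Resulting echelon form:
REF = 
  [  1,   0,   1]
  [  0,  -1,  -3]

Rank = 2 (number of non-zero pivot rows).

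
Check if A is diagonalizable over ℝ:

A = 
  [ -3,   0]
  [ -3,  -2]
Yes

tr(A) = -5, det(A) = 6
Characteristic polynomial: λ² - tr(A)λ + det(A) = λ² + 5λ + 6
λ² + 5λ + 6 = (λ + 3)(λ + 2)
Eigenvalues: -2, -3
λ=-3: alg. mult. = 1, geom. mult. = 2 - rank(A - (-3)I) = 2 - 1 = 1
λ=-2: alg. mult. = 1, geom. mult. = 2 - rank(A - (-2)I) = 2 - 1 = 1
Sum of geometric multiplicities equals n, so A has n independent eigenvectors.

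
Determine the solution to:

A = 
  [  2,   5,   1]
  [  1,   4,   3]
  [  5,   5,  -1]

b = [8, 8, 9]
Row reduce the augmented matrix [A|b]:
R2 → R2 - (1/2)·R1
R3 → R3 - (5/2)·R1
R3 → R3 + (5)·R2
REF = 
  [  2,   5,   1,   8]
  [  0, 3/2, 5/2,   4]
  [  0,   0,   9,   9]

Back-substitution:
x₃ = 9 / 9 = 1
x₂ = (4 - (5/2)(1)) / (3/2) = 1
x₁ = (8 - (5)(1) - (1)(1)) / 2 = 1

x = [1, 1, 1]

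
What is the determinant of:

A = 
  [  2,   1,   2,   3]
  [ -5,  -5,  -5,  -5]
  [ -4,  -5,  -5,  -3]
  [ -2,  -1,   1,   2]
25

Cofactor expansion along row 1: det(A) = a₁₁M₁₁ - a₁₂M₁₂ + a₁₃M₁₃ - a₁₄M₁₄

M₁₁ = det[[-5, -5, -5]; [-5, -5, -3]; [-1, 1, 2]]
  = (-5)·((-5)(2) - (-3)(1)) - (-5)·((-5)(2) - (-3)(-1)) + (-5)·((-5)(1) - (-5)(-1))
  = (-5)(-7) - (-5)(-13) + (-5)(-10)
  = 20
M₁₂ = det[[-5, -5, -5]; [-4, -5, -3]; [-2, 1, 2]]
  = (-5)·((-5)(2) - (-3)(1)) - (-5)·((-4)(2) - (-3)(-2)) + (-5)·((-4)(1) - (-5)(-2))
  = (-5)(-7) - (-5)(-14) + (-5)(-14)
  = 35
M₁₃ = det[[-5, -5, -5]; [-4, -5, -3]; [-2, -1, 2]]
  = (-5)·((-5)(2) - (-3)(-1)) - (-5)·((-4)(2) - (-3)(-2)) + (-5)·((-4)(-1) - (-5)(-2))
  = (-5)(-13) - (-5)(-14) + (-5)(-6)
  = 25
M₁₄ = det[[-5, -5, -5]; [-4, -5, -5]; [-2, -1, 1]]
  = (-5)·((-5)(1) - (-5)(-1)) - (-5)·((-4)(1) - (-5)(-2)) + (-5)·((-4)(-1) - (-5)(-2))
  = (-5)(-10) - (-5)(-14) + (-5)(-6)
  = 10

det(A) = (2)(20) - (1)(35) + (2)(25) - (3)(10) = 25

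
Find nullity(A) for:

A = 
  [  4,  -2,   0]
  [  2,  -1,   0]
nullity(A) = 2

Row reduce:
R2 → R2 - (1/2)·R1
REF = 
  [  4,  -2,   0]
  [  0,   0,   0]
Pivot columns: 1 → 1 pivot.
rank(A) = 1, so nullity(A) = 3 - 1 = 2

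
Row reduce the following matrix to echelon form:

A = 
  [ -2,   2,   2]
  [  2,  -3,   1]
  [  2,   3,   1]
Row operations:
R2 → R2 + (1)·R1
R3 → R3 + (1)·R1
R3 → R3 + (5)·R2

Resulting echelon form:
REF = 
  [ -2,   2,   2]
  [  0,  -1,   3]
  [  0,   0,  18]

Rank = 3 (number of non-zero pivot rows).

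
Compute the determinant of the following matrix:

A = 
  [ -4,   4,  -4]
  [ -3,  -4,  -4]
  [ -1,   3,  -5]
-120

Cofactor expansion along row 1:
det(A) = (-4)·((-4)(-5) - (-4)(3)) - (4)·((-3)(-5) - (-4)(-1)) + (-4)·((-3)(3) - (-4)(-1))
  = (-4)(32) - (4)(11) + (-4)(-13)
  = -120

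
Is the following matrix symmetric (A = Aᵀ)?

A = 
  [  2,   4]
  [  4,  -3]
Yes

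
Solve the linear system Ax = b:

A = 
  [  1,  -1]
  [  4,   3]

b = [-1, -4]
x = [-1, 0]

Row reduce the augmented matrix [A|b]:
R2 → R2 - (4)·R1
REF = 
  [  1,  -1,  -1]
  [  0,   7,   0]

Back-substitution:
x₂ = 0 / 7 = 0
x₁ = (-1 - (-1)(0)) / 1 = -1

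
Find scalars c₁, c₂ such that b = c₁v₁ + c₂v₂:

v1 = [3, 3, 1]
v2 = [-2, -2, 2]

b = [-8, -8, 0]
c1 = -2, c2 = 1

b = -2·v1 + 1·v2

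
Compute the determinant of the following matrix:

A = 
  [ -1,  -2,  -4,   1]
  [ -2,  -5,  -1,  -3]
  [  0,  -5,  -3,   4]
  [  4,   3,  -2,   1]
397

Cofactor expansion along row 1: det(A) = a₁₁M₁₁ - a₁₂M₁₂ + a₁₃M₁₃ - a₁₄M₁₄

M₁₁ = det[[-5, -1, -3]; [-5, -3, 4]; [3, -2, 1]]
  = (-5)·((-3)(1) - (4)(-2)) - (-1)·((-5)(1) - (4)(3)) + (-3)·((-5)(-2) - (-3)(3))
  = (-5)(5) - (-1)(-17) + (-3)(19)
  = -99
M₁₂ = det[[-2, -1, -3]; [0, -3, 4]; [4, -2, 1]]
  = (-2)·((-3)(1) - (4)(-2)) - (-1)·((0)(1) - (4)(4)) + (-3)·((0)(-2) - (-3)(4))
  = (-2)(5) - (-1)(-16) + (-3)(12)
  = -62
M₁₃ = det[[-2, -5, -3]; [0, -5, 4]; [4, 3, 1]]
  = (-2)·((-5)(1) - (4)(3)) - (-5)·((0)(1) - (4)(4)) + (-3)·((0)(3) - (-5)(4))
  = (-2)(-17) - (-5)(-16) + (-3)(20)
  = -106
M₁₄ = det[[-2, -5, -1]; [0, -5, -3]; [4, 3, -2]]
  = (-2)·((-5)(-2) - (-3)(3)) - (-5)·((0)(-2) - (-3)(4)) + (-1)·((0)(3) - (-5)(4))
  = (-2)(19) - (-5)(12) + (-1)(20)
  = 2

det(A) = (-1)(-99) - (-2)(-62) + (-4)(-106) - (1)(2) = 397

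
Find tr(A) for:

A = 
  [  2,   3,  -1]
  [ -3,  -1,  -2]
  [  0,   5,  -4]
-3

tr(A) = 2 + -1 + -4 = -3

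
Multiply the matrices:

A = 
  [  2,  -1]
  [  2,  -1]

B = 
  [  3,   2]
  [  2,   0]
A is 2×2 and B is 2×2, so AB is 2×2. Each entry is (row of A)·(column of B):
AB[1,1] = (2)(3) + (-1)(2) = 4
AB[1,2] = (2)(2) + (-1)(0) = 4
AB[2,1] = (2)(3) + (-1)(2) = 4
AB[2,2] = (2)(2) + (-1)(0) = 4

AB = 
  [  4,   4]
  [  4,   4]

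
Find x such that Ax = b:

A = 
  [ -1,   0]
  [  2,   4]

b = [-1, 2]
x = [1, 0]

Row reduce the augmented matrix [A|b]:
R2 → R2 + (2)·R1
REF = 
  [ -1,   0,  -1]
  [  0,   4,   0]

Back-substitution:
x₂ = 0 / 4 = 0
x₁ = (-1 - (0)(0)) / (-1) = 1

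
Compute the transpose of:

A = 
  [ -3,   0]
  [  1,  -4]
Aᵀ = 
  [ -3,   1]
  [  0,  -4]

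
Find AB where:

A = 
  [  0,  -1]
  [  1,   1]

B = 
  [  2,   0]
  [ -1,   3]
A is 2×2 and B is 2×2, so AB is 2×2. Each entry is (row of A)·(column of B):
AB[1,1] = (0)(2) + (-1)(-1) = 1
AB[1,2] = (0)(0) + (-1)(3) = -3
AB[2,1] = (1)(2) + (1)(-1) = 1
AB[2,2] = (1)(0) + (1)(3) = 3

AB = 
  [  1,  -3]
  [  1,   3]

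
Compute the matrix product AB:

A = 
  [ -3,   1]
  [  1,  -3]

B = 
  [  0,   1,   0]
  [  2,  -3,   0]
A is 2×2 and B is 2×3, so AB is 2×3. Each entry is (row of A)·(column of B):
AB[1,1] = (-3)(0) + (1)(2) = 2
AB[1,2] = (-3)(1) + (1)(-3) = -6
AB[1,3] = (-3)(0) + (1)(0) = 0
AB[2,1] = (1)(0) + (-3)(2) = -6
AB[2,2] = (1)(1) + (-3)(-3) = 10
AB[2,3] = (1)(0) + (-3)(0) = 0

AB = 
  [  2,  -6,   0]
  [ -6,  10,   0]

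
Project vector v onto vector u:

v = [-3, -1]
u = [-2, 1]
v·u = (-3)(-2) + (-1)(1) = 5
u·u = (-2)² + (1)² = 5
proj_u(v) = (v·u / u·u) × u = (5/5) × u = (1) × u

proj_u(v) = [-2, 1]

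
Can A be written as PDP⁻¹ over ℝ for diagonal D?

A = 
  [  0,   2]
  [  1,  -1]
Yes

tr(A) = -1, det(A) = -2
Characteristic polynomial: λ² - tr(A)λ + det(A) = λ² + λ - 2
λ² + λ - 2 = (λ + 2)(λ - 1)
Eigenvalues: 1, -2
λ=-2: alg. mult. = 1, geom. mult. = 2 - rank(A - (-2)I) = 2 - 1 = 1
λ=1: alg. mult. = 1, geom. mult. = 2 - rank(A - (1)I) = 2 - 1 = 1
Sum of geometric multiplicities equals n, so A has n independent eigenvectors.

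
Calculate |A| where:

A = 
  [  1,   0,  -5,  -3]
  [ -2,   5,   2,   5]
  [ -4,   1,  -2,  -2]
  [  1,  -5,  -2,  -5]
-39

Cofactor expansion along row 1: det(A) = a₁₁M₁₁ - a₁₂M₁₂ + a₁₃M₁₃ - a₁₄M₁₄

M₁₁ = det[[5, 2, 5]; [1, -2, -2]; [-5, -2, -5]]
  = (5)·((-2)(-5) - (-2)(-2)) - (2)·((1)(-5) - (-2)(-5)) + (5)·((1)(-2) - (-2)(-5))
  = (5)(6) - (2)(-15) + (5)(-12)
  = 0
M₁₂ = det[[-2, 2, 5]; [-4, -2, -2]; [1, -2, -5]]
  = (-2)·((-2)(-5) - (-2)(-2)) - (2)·((-4)(-5) - (-2)(1)) + (5)·((-4)(-2) - (-2)(1))
  = (-2)(6) - (2)(22) + (5)(10)
  = -6
M₁₃ = det[[-2, 5, 5]; [-4, 1, -2]; [1, -5, -5]]
  = (-2)·((1)(-5) - (-2)(-5)) - (5)·((-4)(-5) - (-2)(1)) + (5)·((-4)(-5) - (1)(1))
  = (-2)(-15) - (5)(22) + (5)(19)
  = 15
M₁₄ = det[[-2, 5, 2]; [-4, 1, -2]; [1, -5, -2]]
  = (-2)·((1)(-2) - (-2)(-5)) - (5)·((-4)(-2) - (-2)(1)) + (2)·((-4)(-5) - (1)(1))
  = (-2)(-12) - (5)(10) + (2)(19)
  = 12

det(A) = (1)(0) - (0)(-6) + (-5)(15) - (-3)(12) = -39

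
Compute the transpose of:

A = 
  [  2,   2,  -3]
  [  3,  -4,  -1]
Aᵀ = 
  [  2,   3]
  [  2,  -4]
  [ -3,  -1]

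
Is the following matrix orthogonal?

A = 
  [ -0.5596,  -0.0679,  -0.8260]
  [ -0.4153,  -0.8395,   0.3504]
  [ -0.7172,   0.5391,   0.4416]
Yes

AᵀA = 
  [  1,   0,   0]
  [  0,   1,   0]
  [  0,   0,   1.0001]
≈ I (equal to I up to the 4-dp rounding of the entries)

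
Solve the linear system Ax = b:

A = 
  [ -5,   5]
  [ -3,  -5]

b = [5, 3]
Row reduce the augmented matrix [A|b]:
R2 → R2 - (3/5)·R1
REF = 
  [ -5,   5,   5]
  [  0,  -8,   0]

Back-substitution:
x₂ = 0 / (-8) = 0
x₁ = (5 - (5)(0)) / (-5) = -1

x = [-1, 0]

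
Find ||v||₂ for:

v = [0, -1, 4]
4.123

||v||₂ = √((0)² + (-1)² + (4)²) = √17 = 4.123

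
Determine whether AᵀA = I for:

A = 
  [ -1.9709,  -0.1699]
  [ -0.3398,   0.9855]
No

AᵀA = 
  [  3.9999,   0]
  [  0,   1.0001]
≠ I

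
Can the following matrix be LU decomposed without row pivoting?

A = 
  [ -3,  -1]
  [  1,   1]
Yes.
A[1,1] = -3 ≠ 0, so Gaussian elimination proceeds without a row swap: multiplier ℓ₂₁ = (1)/(-3) = -1/3, and U[2,2] = 1 - (-1/3)(-1) = 2/3.
L = 
  [   1,    0]
  [-1/3,    1]
U = 
  [ -3,  -1]
  [  0, 2/3]
Check row 2 of LU: [(-1/3)(-3), (-1/3)(-1) + (2/3)] = [1, 1] = row 2 of A ✓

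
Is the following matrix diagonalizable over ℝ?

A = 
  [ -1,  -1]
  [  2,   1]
No

tr(A) = 0, det(A) = 1
Characteristic polynomial: λ² - tr(A)λ + det(A) = λ² + 1
λ² + 1 = 0  ⇒  λ = (0 ± √((0)² - 4·(1)))/2 = (0 ± √(-4))/2
  = i,  -i
Eigenvalues: i, -i  (≈ 0 + 1i, 0 - 1i)
Has complex eigenvalues (not diagonalizable over ℝ).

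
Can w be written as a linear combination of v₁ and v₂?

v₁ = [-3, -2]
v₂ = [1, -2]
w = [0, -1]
Yes

Form the augmented matrix and row-reduce:
[v₁|v₂|w] = 
  [ -3,   1,   0]
  [ -2,  -2,  -1]
R2 → R2 - (2/3)·R1
REF = 
  [  -3,    1,    0]
  [   0, -8/3,   -1]

No row of the form [0 0 | nonzero], so the system is consistent. Back-substitution gives c₁ = 1/8, c₂ = 3/8: w = (1/8)·v₁ + (3/8)·v₂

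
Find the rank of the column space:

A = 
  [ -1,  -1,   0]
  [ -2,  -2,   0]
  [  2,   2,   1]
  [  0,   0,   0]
Row reduce:
R2 → R2 - (2)·R1
R3 → R3 + (2)·R1
Swap R2 ↔ R3
REF = 
  [ -1,  -1,   0]
  [  0,   0,   1]
  [  0,   0,   0]
  [  0,   0,   0]
Pivot columns: 1, 3 → 2 pivots.
dim(Col(A)) = number of pivot columns = 2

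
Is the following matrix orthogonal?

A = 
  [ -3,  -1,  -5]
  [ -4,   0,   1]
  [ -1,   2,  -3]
No

AᵀA = 
  [ 26,   1,  14]
  [  1,   5,  -1]
  [ 14,  -1,  35]
≠ I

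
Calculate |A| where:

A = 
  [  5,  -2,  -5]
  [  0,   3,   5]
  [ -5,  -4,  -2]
Cofactor expansion along row 1:
det(A) = (5)·((3)(-2) - (5)(-4)) - (-2)·((0)(-2) - (5)(-5)) + (-5)·((0)(-4) - (3)(-5))
  = (5)(14) - (-2)(25) + (-5)(15)
  = 45

det(A) = 45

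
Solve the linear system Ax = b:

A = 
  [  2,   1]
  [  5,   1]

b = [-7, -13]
Row reduce the augmented matrix [A|b]:
R2 → R2 - (5/2)·R1
REF = 
  [   2,    1,   -7]
  [   0, -3/2,  9/2]

Back-substitution:
x₂ = (9/2) / (-3/2) = -3
x₁ = (-7 - (1)(-3)) / 2 = -2

x = [-2, -3]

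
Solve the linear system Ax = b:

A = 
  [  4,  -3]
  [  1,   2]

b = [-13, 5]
Row reduce the augmented matrix [A|b]:
R2 → R2 - (1/4)·R1
REF = 
  [   4,   -3,  -13]
  [   0, 11/4, 33/4]

Back-substitution:
x₂ = (33/4) / (11/4) = 3
x₁ = (-13 - (-3)(3)) / 4 = -1

x = [-1, 3]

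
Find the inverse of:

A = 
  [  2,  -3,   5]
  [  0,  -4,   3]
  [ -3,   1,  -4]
det(A) = (2)·((-4)(-4) - (3)(1)) - (-3)·((0)(-4) - (3)(-3)) + (5)·((0)(1) - (-4)(-3))
  = (2)(13) - (-3)(9) + (5)(-12)
  = -7
det(A) = -7 ≠ 0, so A is invertible.

Cofactors Cᵢⱼ = (-1)ⁱ⁺ʲ·Mᵢⱼ:
C = 
  [ 13,  -9, -12]
  [ -7,   7,   7]
  [ 11,  -6,  -8]

adj(A) = Cᵀ:
adj(A) = 
  [ 13,  -7,  11]
  [ -9,   7,  -6]
  [-12,   7,  -8]

A⁻¹ = (-1/7) · adj(A):
A⁻¹ = 
  [-13/7,     1, -11/7]
  [  9/7,    -1,   6/7]
  [ 12/7,    -1,   8/7]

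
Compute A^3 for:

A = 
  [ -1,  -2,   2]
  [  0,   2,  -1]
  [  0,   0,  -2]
A^3 = 
  [ -1,  -6,  12]
  [  0,   8,  -4]
  [  0,   0,  -8]

A² = A·A:
A²[1,1] = (-1)(-1) + (-2)(0) + (2)(0) = 1
A²[1,2] = (-1)(-2) + (-2)(2) + (2)(0) = -2
A²[1,3] = (-1)(2) + (-2)(-1) + (2)(-2) = -4
A²[2,1] = (0)(-1) + (2)(0) + (-1)(0) = 0
A²[2,2] = (0)(-2) + (2)(2) + (-1)(0) = 4
A²[2,3] = (0)(2) + (2)(-1) + (-1)(-2) = 0
A²[3,1] = (0)(-1) + (0)(0) + (-2)(0) = 0
A²[3,2] = (0)(-2) + (0)(2) + (-2)(0) = 0
A²[3,3] = (0)(2) + (0)(-1) + (-2)(-2) = 4
A² = 
  [  1,  -2,  -4]
  [  0,   4,   0]
  [  0,   0,   4]

A^3 = A^2·A:
A^3[1,1] = (1)(-1) + (-2)(0) + (-4)(0) = -1
A^3[1,2] = (1)(-2) + (-2)(2) + (-4)(0) = -6
A^3[1,3] = (1)(2) + (-2)(-1) + (-4)(-2) = 12
A^3[2,1] = (0)(-1) + (4)(0) + (0)(0) = 0
A^3[2,2] = (0)(-2) + (4)(2) + (0)(0) = 8
A^3[2,3] = (0)(2) + (4)(-1) + (0)(-2) = -4
A^3[3,1] = (0)(-1) + (0)(0) + (4)(0) = 0
A^3[3,2] = (0)(-2) + (0)(2) + (4)(0) = 0
A^3[3,3] = (0)(2) + (0)(-1) + (4)(-2) = -8
A^3 = 
  [ -1,  -6,  12]
  [  0,   8,  -4]
  [  0,   0,  -8]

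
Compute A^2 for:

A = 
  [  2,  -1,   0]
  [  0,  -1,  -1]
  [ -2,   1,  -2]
A² = A·A:
A²[1,1] = (2)(2) + (-1)(0) + (0)(-2) = 4
A²[1,2] = (2)(-1) + (-1)(-1) + (0)(1) = -1
A²[1,3] = (2)(0) + (-1)(-1) + (0)(-2) = 1
A²[2,1] = (0)(2) + (-1)(0) + (-1)(-2) = 2
A²[2,2] = (0)(-1) + (-1)(-1) + (-1)(1) = 0
A²[2,3] = (0)(0) + (-1)(-1) + (-1)(-2) = 3
A²[3,1] = (-2)(2) + (1)(0) + (-2)(-2) = 0
A²[3,2] = (-2)(-1) + (1)(-1) + (-2)(1) = -1
A²[3,3] = (-2)(0) + (1)(-1) + (-2)(-2) = 3
A² = 
  [  4,  -1,   1]
  [  2,   0,   3]
  [  0,  -1,   3]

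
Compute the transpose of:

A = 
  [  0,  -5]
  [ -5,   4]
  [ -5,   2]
Aᵀ = 
  [  0,  -5,  -5]
  [ -5,   4,   2]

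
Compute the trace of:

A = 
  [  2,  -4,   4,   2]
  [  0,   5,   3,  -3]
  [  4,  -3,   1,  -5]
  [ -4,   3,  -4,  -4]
4

tr(A) = 2 + 5 + 1 + -4 = 4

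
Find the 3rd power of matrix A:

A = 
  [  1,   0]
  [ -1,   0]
A^3 = 
  [  1,   0]
  [ -1,   0]

A² = A·A:
A²[1,1] = (1)(1) + (0)(-1) = 1
A²[1,2] = (1)(0) + (0)(0) = 0
A²[2,1] = (-1)(1) + (0)(-1) = -1
A²[2,2] = (-1)(0) + (0)(0) = 0
A² = 
  [  1,   0]
  [ -1,   0]

A^3 = A^2·A:
A^3[1,1] = (1)(1) + (0)(-1) = 1
A^3[1,2] = (1)(0) + (0)(0) = 0
A^3[2,1] = (-1)(1) + (0)(-1) = -1
A^3[2,2] = (-1)(0) + (0)(0) = 0
A^3 = 
  [  1,   0]
  [ -1,   0]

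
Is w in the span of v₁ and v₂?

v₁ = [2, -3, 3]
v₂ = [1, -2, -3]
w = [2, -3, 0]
No

Form the augmented matrix and row-reduce:
[v₁|v₂|w] = 
  [  2,   1,   2]
  [ -3,  -2,  -3]
  [  3,  -3,   0]
R2 → R2 + (3/2)·R1
R3 → R3 - (3/2)·R1
R3 → R3 - (9)·R2
REF = 
  [   2,    1,    2]
  [   0, -1/2,    0]
  [   0,    0,   -3]

Row 3 reads [0 0 | -3], i.e. 0 = -3, so the system is inconsistent and w ∉ span{v₁, v₂}.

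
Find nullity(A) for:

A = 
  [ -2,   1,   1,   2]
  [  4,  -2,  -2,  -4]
nullity(A) = 3

Row reduce:
R2 → R2 + (2)·R1
REF = 
  [ -2,   1,   1,   2]
  [  0,   0,   0,   0]
Pivot columns: 1 → 1 pivot.
rank(A) = 1, so nullity(A) = 4 - 1 = 3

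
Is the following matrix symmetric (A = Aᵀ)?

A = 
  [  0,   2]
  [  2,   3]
Yes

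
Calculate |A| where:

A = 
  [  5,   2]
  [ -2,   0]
4

For a 2×2 matrix, det = ad - bc = (5)(0) - (2)(-2) = 4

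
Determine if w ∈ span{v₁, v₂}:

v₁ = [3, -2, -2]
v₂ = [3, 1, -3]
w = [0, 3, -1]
Yes

Form the augmented matrix and row-reduce:
[v₁|v₂|w] = 
  [  3,   3,   0]
  [ -2,   1,   3]
  [ -2,  -3,  -1]
R2 → R2 + (2/3)·R1
R3 → R3 + (2/3)·R1
R3 → R3 + (1/3)·R2
REF = 
  [  3,   3,   0]
  [  0,   3,   3]
  [  0,   0,   0]

No row of the form [0 0 | nonzero], so the system is consistent. Back-substitution gives c₁ = -1, c₂ = 1: w = (-1)·v₁ + (1)·v₂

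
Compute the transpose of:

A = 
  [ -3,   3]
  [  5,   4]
Aᵀ = 
  [ -3,   5]
  [  3,   4]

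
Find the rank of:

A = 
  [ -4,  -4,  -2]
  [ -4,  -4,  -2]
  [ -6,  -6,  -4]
rank(A) = 2

Row reduce:
R2 → R2 - (1)·R1
R3 → R3 - (3/2)·R1
Swap R2 ↔ R3
REF = 
  [ -4,  -4,  -2]
  [  0,   0,  -1]
  [  0,   0,   0]
Pivot columns: 1, 3 → 2 pivots.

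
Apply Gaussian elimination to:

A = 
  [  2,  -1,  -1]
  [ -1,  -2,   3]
Row operations:
R2 → R2 + (1/2)·R1

Resulting echelon form:
REF = 
  [   2,   -1,   -1]
  [   0, -5/2,  5/2]

Rank = 2 (number of non-zero pivot rows).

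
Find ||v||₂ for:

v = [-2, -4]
4.472

||v||₂ = √((-2)² + (-4)²) = √20 = 4.472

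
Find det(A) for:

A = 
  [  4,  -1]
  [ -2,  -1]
-6

For a 2×2 matrix, det = ad - bc = (4)(-1) - (-1)(-2) = -6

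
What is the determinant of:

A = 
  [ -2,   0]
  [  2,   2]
For a 2×2 matrix, det = ad - bc = (-2)(2) - (0)(2) = -4

det(A) = -4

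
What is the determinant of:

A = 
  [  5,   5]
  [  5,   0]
For a 2×2 matrix, det = ad - bc = (5)(0) - (5)(5) = -25

det(A) = -25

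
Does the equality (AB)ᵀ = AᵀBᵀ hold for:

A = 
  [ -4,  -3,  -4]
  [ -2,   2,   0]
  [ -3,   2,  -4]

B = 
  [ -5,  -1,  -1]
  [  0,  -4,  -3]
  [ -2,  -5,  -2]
No

(AB)ᵀ = 
  [ 28,  10,  23]
  [ 36,  -6,  15]
  [ 21,  -4,   5]

AᵀBᵀ = 
  [ 25,  17,  24]
  [ 11, -14,  -8]
  [ 24,  12,  16]

The two matrices differ, so (AB)ᵀ ≠ AᵀBᵀ in general. The correct identity is (AB)ᵀ = BᵀAᵀ.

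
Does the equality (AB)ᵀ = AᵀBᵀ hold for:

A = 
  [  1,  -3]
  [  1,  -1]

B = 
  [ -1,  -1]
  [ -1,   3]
No

(AB)ᵀ = 
  [  2,   0]
  [-10,  -4]

AᵀBᵀ = 
  [ -2,   2]
  [  4,   0]

The two matrices differ, so (AB)ᵀ ≠ AᵀBᵀ in general. The correct identity is (AB)ᵀ = BᵀAᵀ.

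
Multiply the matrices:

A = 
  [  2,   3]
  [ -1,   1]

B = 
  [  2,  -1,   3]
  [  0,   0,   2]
A is 2×2 and B is 2×3, so AB is 2×3. Each entry is (row of A)·(column of B):
AB[1,1] = (2)(2) + (3)(0) = 4
AB[1,2] = (2)(-1) + (3)(0) = -2
AB[1,3] = (2)(3) + (3)(2) = 12
AB[2,1] = (-1)(2) + (1)(0) = -2
AB[2,2] = (-1)(-1) + (1)(0) = 1
AB[2,3] = (-1)(3) + (1)(2) = -1

AB = 
  [  4,  -2,  12]
  [ -2,   1,  -1]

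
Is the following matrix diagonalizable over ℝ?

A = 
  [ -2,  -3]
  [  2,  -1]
No

tr(A) = -3, det(A) = 8
Characteristic polynomial: λ² - tr(A)λ + det(A) = λ² + 3λ + 8
λ² + 3λ + 8 = 0  ⇒  λ = (-3 ± √((3)² - 4·(8)))/2 = (-3 ± √(-23))/2
  = (-3 + i√23)/2,  (-3 - i√23)/2
Eigenvalues: (-3 + i√23)/2, (-3 - i√23)/2  (≈ -1.5 + 2.398i, -1.5 - 2.398i)
Has complex eigenvalues (not diagonalizable over ℝ).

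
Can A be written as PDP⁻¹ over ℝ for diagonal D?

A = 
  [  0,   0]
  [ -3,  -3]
Yes

tr(A) = -3, det(A) = 0
Characteristic polynomial: λ² - tr(A)λ + det(A) = λ² + 3λ
λ² + 3λ = λ(λ + 3)
Eigenvalues: 0, -3
λ=-3: alg. mult. = 1, geom. mult. = 2 - rank(A - (-3)I) = 2 - 1 = 1
λ=0: alg. mult. = 1, geom. mult. = 2 - rank(A - (0)I) = 2 - 1 = 1
Sum of geometric multiplicities equals n, so A has n independent eigenvectors.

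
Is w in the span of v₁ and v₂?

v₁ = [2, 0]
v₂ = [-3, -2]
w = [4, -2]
Yes

Form the augmented matrix and row-reduce:
[v₁|v₂|w] = 
  [  2,  -3,   4]
  [  0,  -2,  -2]
(already in echelon form — no row operations needed)

No row of the form [0 0 | nonzero], so the system is consistent. Back-substitution gives c₁ = 7/2, c₂ = 1: w = (7/2)·v₁ + (1)·v₂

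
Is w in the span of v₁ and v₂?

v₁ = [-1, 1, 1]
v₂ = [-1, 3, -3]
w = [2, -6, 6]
Yes

Form the augmented matrix and row-reduce:
[v₁|v₂|w] = 
  [ -1,  -1,   2]
  [  1,   3,  -6]
  [  1,  -3,   6]
R2 → R2 + (1)·R1
R3 → R3 + (1)·R1
R3 → R3 + (2)·R2
REF = 
  [ -1,  -1,   2]
  [  0,   2,  -4]
  [  0,   0,   0]

No row of the form [0 0 | nonzero], so the system is consistent. Back-substitution gives c₁ = 0, c₂ = -2: w = (0)·v₁ + (-2)·v₂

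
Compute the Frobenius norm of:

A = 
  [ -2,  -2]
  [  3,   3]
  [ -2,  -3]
||A||_F = 6.245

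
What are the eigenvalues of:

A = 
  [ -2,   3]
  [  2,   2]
tr(A) = 0, det(A) = -10
Characteristic polynomial: λ² - tr(A)λ + det(A) = λ² - 10
λ² - 10 = 0  ⇒  λ = (0 ± √((0)² - 4·(-10)))/2 = (0 ± √(40))/2
  = √10,  -√10

λ = √10, -√10  (≈ 3.162, -3.162)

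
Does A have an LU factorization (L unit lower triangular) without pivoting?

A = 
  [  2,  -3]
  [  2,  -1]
Yes.
A[1,1] = 2 ≠ 0, so Gaussian elimination proceeds without a row swap: multiplier ℓ₂₁ = (2)/(2) = 1, and U[2,2] = -1 - (1)(-3) = 2.
L = 
  [  1,   0]
  [  1,   1]
U = 
  [  2,  -3]
  [  0,   2]
Check row 2 of LU: [(1)(2), (1)(-3) + 2] = [2, -1] = row 2 of A ✓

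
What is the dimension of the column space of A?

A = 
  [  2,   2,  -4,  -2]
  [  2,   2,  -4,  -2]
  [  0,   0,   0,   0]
dim(Col(A)) = 1

Row reduce:
R2 → R2 - (1)·R1
REF = 
  [  2,   2,  -4,  -2]
  [  0,   0,   0,   0]
  [  0,   0,   0,   0]
Pivot columns: 1 → 1 pivot.
dim(Col(A)) = number of pivot columns = 1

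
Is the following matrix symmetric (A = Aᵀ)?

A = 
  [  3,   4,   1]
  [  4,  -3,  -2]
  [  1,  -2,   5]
Yes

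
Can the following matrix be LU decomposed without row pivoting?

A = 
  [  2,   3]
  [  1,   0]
Yes.
A[1,1] = 2 ≠ 0, so Gaussian elimination proceeds without a row swap: multiplier ℓ₂₁ = (1)/(2) = 1/2, and U[2,2] = 0 - (1/2)(3) = -3/2.
L = 
  [  1,   0]
  [1/2,   1]
U = 
  [   2,    3]
  [   0, -3/2]
Check row 2 of LU: [(1/2)(2), (1/2)(3) + (-3/2)] = [1, 0] = row 2 of A ✓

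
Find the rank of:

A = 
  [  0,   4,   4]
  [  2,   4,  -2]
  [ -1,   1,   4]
Row reduce:
Swap R1 ↔ R2
R3 → R3 + (1/2)·R1
R3 → R3 - (3/4)·R2
REF = 
  [  2,   4,  -2]
  [  0,   4,   4]
  [  0,   0,   0]
Pivot columns: 1, 2 → 2 pivots.

rank(A) = 2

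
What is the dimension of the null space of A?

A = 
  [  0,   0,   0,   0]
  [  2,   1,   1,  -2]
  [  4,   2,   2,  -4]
nullity(A) = 3

Row reduce:
Swap R1 ↔ R2
R3 → R3 - (2)·R1
REF = 
  [  2,   1,   1,  -2]
  [  0,   0,   0,   0]
  [  0,   0,   0,   0]
Pivot columns: 1 → 1 pivot.
rank(A) = 1, so nullity(A) = 4 - 1 = 3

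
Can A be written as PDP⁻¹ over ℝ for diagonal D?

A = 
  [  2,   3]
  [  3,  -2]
Yes

tr(A) = 0, det(A) = -13
Characteristic polynomial: λ² - tr(A)λ + det(A) = λ² - 13
λ² - 13 = 0  ⇒  λ = (0 ± √((0)² - 4·(-13)))/2 = (0 ± √(52))/2
  = √13,  -√13
Eigenvalues: √13, -√13  (≈ 3.606, -3.606)
The two irrational eigenvalues are distinct (simple), so each has alg. mult. = geom. mult. = 1.
Sum of geometric multiplicities equals n, so A has n independent eigenvectors.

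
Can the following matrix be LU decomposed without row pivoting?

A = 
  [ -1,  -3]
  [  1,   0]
Yes.
A[1,1] = -1 ≠ 0, so Gaussian elimination proceeds without a row swap: multiplier ℓ₂₁ = (1)/(-1) = -1, and U[2,2] = 0 - (-1)(-3) = -3.
L = 
  [  1,   0]
  [ -1,   1]
U = 
  [ -1,  -3]
  [  0,  -3]
Check row 2 of LU: [(-1)(-1), (-1)(-3) + (-3)] = [1, 0] = row 2 of A ✓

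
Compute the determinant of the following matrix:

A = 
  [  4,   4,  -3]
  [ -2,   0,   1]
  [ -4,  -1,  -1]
Cofactor expansion along row 1:
det(A) = (4)·((0)(-1) - (1)(-1)) - (4)·((-2)(-1) - (1)(-4)) + (-3)·((-2)(-1) - (0)(-4))
  = (4)(1) - (4)(6) + (-3)(2)
  = -26

det(A) = -26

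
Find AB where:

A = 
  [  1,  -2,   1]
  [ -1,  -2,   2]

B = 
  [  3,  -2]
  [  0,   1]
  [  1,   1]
A is 2×3 and B is 3×2, so AB is 2×2. Each entry is (row of A)·(column of B):
AB[1,1] = (1)(3) + (-2)(0) + (1)(1) = 4
AB[1,2] = (1)(-2) + (-2)(1) + (1)(1) = -3
AB[2,1] = (-1)(3) + (-2)(0) + (2)(1) = -1
AB[2,2] = (-1)(-2) + (-2)(1) + (2)(1) = 2

AB = 
  [  4,  -3]
  [ -1,   2]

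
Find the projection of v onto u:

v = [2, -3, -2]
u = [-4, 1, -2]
v·u = (2)(-4) + (-3)(1) + (-2)(-2) = -7
u·u = (-4)² + (1)² + (-2)² = 21
proj_u(v) = (v·u / u·u) × u = (-7/21) × u = (-1/3) × u

proj_u(v) = [4/3, -1/3, 2/3]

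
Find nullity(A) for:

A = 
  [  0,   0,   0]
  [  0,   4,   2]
nullity(A) = 2

Row reduce:
Swap R1 ↔ R2
REF = 
  [  0,   4,   2]
  [  0,   0,   0]
Pivot columns: 2 → 1 pivot.
rank(A) = 1, so nullity(A) = 3 - 1 = 2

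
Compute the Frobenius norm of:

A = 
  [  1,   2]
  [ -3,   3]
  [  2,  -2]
||A||_F = 5.568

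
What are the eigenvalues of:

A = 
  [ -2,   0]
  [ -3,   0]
tr(A) = -2, det(A) = 0
Characteristic polynomial: λ² - tr(A)λ + det(A) = λ² + 2λ
λ² + 2λ = λ(λ + 2)

λ = 0, -2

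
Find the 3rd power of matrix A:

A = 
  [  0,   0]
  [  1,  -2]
A^3 = 
  [  0,   0]
  [  4,  -8]

A² = A·A:
A²[1,1] = (0)(0) + (0)(1) = 0
A²[1,2] = (0)(0) + (0)(-2) = 0
A²[2,1] = (1)(0) + (-2)(1) = -2
A²[2,2] = (1)(0) + (-2)(-2) = 4
A² = 
  [  0,   0]
  [ -2,   4]

A^3 = A^2·A:
A^3[1,1] = (0)(0) + (0)(1) = 0
A^3[1,2] = (0)(0) + (0)(-2) = 0
A^3[2,1] = (-2)(0) + (4)(1) = 4
A^3[2,2] = (-2)(0) + (4)(-2) = -8
A^3 = 
  [  0,   0]
  [  4,  -8]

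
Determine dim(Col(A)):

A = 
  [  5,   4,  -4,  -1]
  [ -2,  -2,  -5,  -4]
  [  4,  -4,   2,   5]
Row reduce:
R2 → R2 + (2/5)·R1
R3 → R3 - (4/5)·R1
R3 → R3 - (18)·R2
REF = 
  [    5,     4,    -4,    -1]
  [    0,  -2/5, -33/5, -22/5]
  [    0,     0,   124,    85]
Pivot columns: 1, 2, 3 → 3 pivots.
dim(Col(A)) = number of pivot columns = 3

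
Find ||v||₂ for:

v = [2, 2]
2.828

||v||₂ = √((2)² + (2)²) = √8 = 2.828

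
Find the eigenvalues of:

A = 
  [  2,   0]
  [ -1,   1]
λ = 2, 1

tr(A) = 3, det(A) = 2
Characteristic polynomial: λ² - tr(A)λ + det(A) = λ² - 3λ + 2
λ² - 3λ + 2 = (λ - 1)(λ - 2)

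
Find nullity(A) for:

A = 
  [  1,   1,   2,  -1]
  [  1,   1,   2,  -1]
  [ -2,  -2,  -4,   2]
nullity(A) = 3

Row reduce:
R2 → R2 - (1)·R1
R3 → R3 + (2)·R1
REF = 
  [  1,   1,   2,  -1]
  [  0,   0,   0,   0]
  [  0,   0,   0,   0]
Pivot columns: 1 → 1 pivot.
rank(A) = 1, so nullity(A) = 4 - 1 = 3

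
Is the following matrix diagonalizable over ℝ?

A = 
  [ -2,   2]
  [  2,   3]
Yes

tr(A) = 1, det(A) = -10
Characteristic polynomial: λ² - tr(A)λ + det(A) = λ² - λ - 10
λ² - λ - 10 = 0  ⇒  λ = (1 ± √((-1)² - 4·(-10)))/2 = (1 ± √(41))/2
  = (1 + √41)/2,  (1 - √41)/2
Eigenvalues: (1 + √41)/2, (1 - √41)/2  (≈ 3.702, -2.702)
The two irrational eigenvalues are distinct (simple), so each has alg. mult. = geom. mult. = 1.
Sum of geometric multiplicities equals n, so A has n independent eigenvectors.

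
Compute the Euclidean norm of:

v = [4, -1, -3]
5.099

||v||₂ = √((4)² + (-1)² + (-3)²) = √26 = 5.099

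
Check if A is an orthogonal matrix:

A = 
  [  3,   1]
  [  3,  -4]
No

AᵀA = 
  [ 18,  -9]
  [ -9,  17]
≠ I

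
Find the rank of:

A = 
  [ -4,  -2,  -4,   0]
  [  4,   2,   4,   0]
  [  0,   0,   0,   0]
rank(A) = 1

Row reduce:
R2 → R2 + (1)·R1
REF = 
  [ -4,  -2,  -4,   0]
  [  0,   0,   0,   0]
  [  0,   0,   0,   0]
Pivot columns: 1 → 1 pivot.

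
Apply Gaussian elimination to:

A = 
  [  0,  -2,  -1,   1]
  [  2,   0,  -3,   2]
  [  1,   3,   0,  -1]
Row operations:
Swap R1 ↔ R2
R3 → R3 - (1/2)·R1
R3 → R3 + (3/2)·R2

Resulting echelon form:
REF = 
  [   2,    0,   -3,    2]
  [   0,   -2,   -1,    1]
  [   0,    0,    0, -1/2]

Rank = 3 (number of non-zero pivot rows).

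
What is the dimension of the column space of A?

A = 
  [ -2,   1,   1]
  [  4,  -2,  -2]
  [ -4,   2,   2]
dim(Col(A)) = 1

Row reduce:
R2 → R2 + (2)·R1
R3 → R3 - (2)·R1
REF = 
  [ -2,   1,   1]
  [  0,   0,   0]
  [  0,   0,   0]
Pivot columns: 1 → 1 pivot.
dim(Col(A)) = number of pivot columns = 1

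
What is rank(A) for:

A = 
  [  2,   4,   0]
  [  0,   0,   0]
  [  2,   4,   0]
rank(A) = 1

Row reduce:
R3 → R3 - (1)·R1
REF = 
  [  2,   4,   0]
  [  0,   0,   0]
  [  0,   0,   0]
Pivot columns: 1 → 1 pivot.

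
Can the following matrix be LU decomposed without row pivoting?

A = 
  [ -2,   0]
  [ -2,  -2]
Yes.
A[1,1] = -2 ≠ 0, so Gaussian elimination proceeds without a row swap: multiplier ℓ₂₁ = (-2)/(-2) = 1, and U[2,2] = -2 - (1)(0) = -2.
L = 
  [  1,   0]
  [  1,   1]
U = 
  [ -2,   0]
  [  0,  -2]
Check row 2 of LU: [(1)(-2), (1)(0) + (-2)] = [-2, -2] = row 2 of A ✓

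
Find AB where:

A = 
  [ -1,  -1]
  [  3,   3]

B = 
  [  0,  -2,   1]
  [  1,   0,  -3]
AB = 
  [ -1,   2,   2]
  [  3,  -6,  -6]

A is 2×2 and B is 2×3, so AB is 2×3. Each entry is (row of A)·(column of B):
AB[1,1] = (-1)(0) + (-1)(1) = -1
AB[1,2] = (-1)(-2) + (-1)(0) = 2
AB[1,3] = (-1)(1) + (-1)(-3) = 2
AB[2,1] = (3)(0) + (3)(1) = 3
AB[2,2] = (3)(-2) + (3)(0) = -6
AB[2,3] = (3)(1) + (3)(-3) = -6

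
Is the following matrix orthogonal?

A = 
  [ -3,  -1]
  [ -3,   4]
No

AᵀA = 
  [ 18,  -9]
  [ -9,  17]
≠ I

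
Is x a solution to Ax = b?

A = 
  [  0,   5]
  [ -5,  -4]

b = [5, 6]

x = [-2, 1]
Yes

Ax = [5, 6] = b ✓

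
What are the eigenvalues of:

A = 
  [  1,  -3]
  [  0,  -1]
tr(A) = 0, det(A) = -1
Characteristic polynomial: λ² - tr(A)λ + det(A) = λ² - 1
λ² - 1 = (λ + 1)(λ - 1)

λ = 1, -1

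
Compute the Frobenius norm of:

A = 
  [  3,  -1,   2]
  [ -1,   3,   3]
||A||_F = 5.745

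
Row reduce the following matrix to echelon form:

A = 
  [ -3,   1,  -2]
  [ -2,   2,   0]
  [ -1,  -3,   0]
Row operations:
R2 → R2 - (2/3)·R1
R3 → R3 - (1/3)·R1
R3 → R3 + (5/2)·R2

Resulting echelon form:
REF = 
  [ -3,   1,  -2]
  [  0, 4/3, 4/3]
  [  0,   0,   4]

Rank = 3 (number of non-zero pivot rows).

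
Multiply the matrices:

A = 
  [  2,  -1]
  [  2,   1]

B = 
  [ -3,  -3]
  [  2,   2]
AB = 
  [ -8,  -8]
  [ -4,  -4]

A is 2×2 and B is 2×2, so AB is 2×2. Each entry is (row of A)·(column of B):
AB[1,1] = (2)(-3) + (-1)(2) = -8
AB[1,2] = (2)(-3) + (-1)(2) = -8
AB[2,1] = (2)(-3) + (1)(2) = -4
AB[2,2] = (2)(-3) + (1)(2) = -4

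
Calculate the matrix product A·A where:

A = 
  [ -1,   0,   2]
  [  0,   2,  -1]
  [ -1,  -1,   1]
A² = A·A:
A²[1,1] = (-1)(-1) + (0)(0) + (2)(-1) = -1
A²[1,2] = (-1)(0) + (0)(2) + (2)(-1) = -2
A²[1,3] = (-1)(2) + (0)(-1) + (2)(1) = 0
A²[2,1] = (0)(-1) + (2)(0) + (-1)(-1) = 1
A²[2,2] = (0)(0) + (2)(2) + (-1)(-1) = 5
A²[2,3] = (0)(2) + (2)(-1) + (-1)(1) = -3
A²[3,1] = (-1)(-1) + (-1)(0) + (1)(-1) = 0
A²[3,2] = (-1)(0) + (-1)(2) + (1)(-1) = -3
A²[3,3] = (-1)(2) + (-1)(-1) + (1)(1) = 0
A² = 
  [ -1,  -2,   0]
  [  1,   5,  -3]
  [  0,  -3,   0]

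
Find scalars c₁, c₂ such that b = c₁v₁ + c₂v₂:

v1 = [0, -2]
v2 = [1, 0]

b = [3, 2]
c1 = -1, c2 = 3

b = -1·v1 + 3·v2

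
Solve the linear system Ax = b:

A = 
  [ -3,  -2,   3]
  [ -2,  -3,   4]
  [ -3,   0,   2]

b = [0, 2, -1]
x = [1, 0, 1]

Row reduce the augmented matrix [A|b]:
R2 → R2 - (2/3)·R1
R3 → R3 - (1)·R1
R3 → R3 + (6/5)·R2
REF = 
  [  -3,   -2,    3,    0]
  [   0, -5/3,    2,    2]
  [   0,    0,  7/5,  7/5]

Back-substitution:
x₃ = (7/5) / (7/5) = 1
x₂ = (2 - (2)(1)) / (-5/3) = 0
x₁ = (0 - (-2)(0) - (3)(1)) / (-3) = 1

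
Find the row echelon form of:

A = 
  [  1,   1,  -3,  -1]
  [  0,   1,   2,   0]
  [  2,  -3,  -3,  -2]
Row operations:
R3 → R3 - (2)·R1
R3 → R3 + (5)·R2

Resulting echelon form:
REF = 
  [  1,   1,  -3,  -1]
  [  0,   1,   2,   0]
  [  0,   0,  13,   0]

Rank = 3 (number of non-zero pivot rows).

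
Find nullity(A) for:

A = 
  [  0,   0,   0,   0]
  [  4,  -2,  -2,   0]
nullity(A) = 3

Row reduce:
Swap R1 ↔ R2
REF = 
  [  4,  -2,  -2,   0]
  [  0,   0,   0,   0]
Pivot columns: 1 → 1 pivot.
rank(A) = 1, so nullity(A) = 4 - 1 = 3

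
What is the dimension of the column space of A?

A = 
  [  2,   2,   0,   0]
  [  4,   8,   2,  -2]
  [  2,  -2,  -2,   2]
Row reduce:
R2 → R2 - (2)·R1
R3 → R3 - (1)·R1
R3 → R3 + (1)·R2
REF = 
  [  2,   2,   0,   0]
  [  0,   4,   2,  -2]
  [  0,   0,   0,   0]
Pivot columns: 1, 2 → 2 pivots.
dim(Col(A)) = number of pivot columns = 2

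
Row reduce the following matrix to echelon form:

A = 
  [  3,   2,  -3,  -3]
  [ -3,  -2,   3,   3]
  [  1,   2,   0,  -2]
Row operations:
R2 → R2 + (1)·R1
R3 → R3 - (1/3)·R1
Swap R2 ↔ R3

Resulting echelon form:
REF = 
  [  3,   2,  -3,  -3]
  [  0, 4/3,   1,  -1]
  [  0,   0,   0,   0]

Rank = 2 (number of non-zero pivot rows).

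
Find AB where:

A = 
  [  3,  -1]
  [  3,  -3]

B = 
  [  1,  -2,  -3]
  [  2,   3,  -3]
A is 2×2 and B is 2×3, so AB is 2×3. Each entry is (row of A)·(column of B):
AB[1,1] = (3)(1) + (-1)(2) = 1
AB[1,2] = (3)(-2) + (-1)(3) = -9
AB[1,3] = (3)(-3) + (-1)(-3) = -6
AB[2,1] = (3)(1) + (-3)(2) = -3
AB[2,2] = (3)(-2) + (-3)(3) = -15
AB[2,3] = (3)(-3) + (-3)(-3) = 0

AB = 
  [  1,  -9,  -6]
  [ -3, -15,   0]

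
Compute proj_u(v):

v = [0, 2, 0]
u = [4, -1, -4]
proj_u(v) = [-8/33, 2/33, 8/33]

v·u = (0)(4) + (2)(-1) + (0)(-4) = -2
u·u = (4)² + (-1)² + (-4)² = 33
proj_u(v) = (v·u / u·u) × u = (-2/33) × u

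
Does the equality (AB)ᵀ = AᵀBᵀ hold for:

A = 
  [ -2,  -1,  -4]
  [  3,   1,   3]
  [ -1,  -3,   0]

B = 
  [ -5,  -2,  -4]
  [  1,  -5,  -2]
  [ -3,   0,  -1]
No

(AB)ᵀ = 
  [ 21, -23,   2]
  [  9, -11,  17]
  [ 14, -17,  10]

AᵀBᵀ = 
  [  8, -15,   7]
  [ 15,   0,   6]
  [ 14, -19,  12]

The two matrices differ, so (AB)ᵀ ≠ AᵀBᵀ in general. The correct identity is (AB)ᵀ = BᵀAᵀ.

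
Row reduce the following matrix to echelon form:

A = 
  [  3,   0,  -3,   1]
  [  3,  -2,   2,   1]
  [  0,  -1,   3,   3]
Row operations:
R2 → R2 - (1)·R1
R3 → R3 - (1/2)·R2

Resulting echelon form:
REF = 
  [  3,   0,  -3,   1]
  [  0,  -2,   5,   0]
  [  0,   0, 1/2,   3]

Rank = 3 (number of non-zero pivot rows).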